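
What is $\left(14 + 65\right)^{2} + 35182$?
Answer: $41423$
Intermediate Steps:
$\left(14 + 65\right)^{2} + 35182 = 79^{2} + 35182 = 6241 + 35182 = 41423$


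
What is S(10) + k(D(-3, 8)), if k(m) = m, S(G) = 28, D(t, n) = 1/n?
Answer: 225/8 ≈ 28.125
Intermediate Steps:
S(10) + k(D(-3, 8)) = 28 + 1/8 = 28 + ⅛ = 225/8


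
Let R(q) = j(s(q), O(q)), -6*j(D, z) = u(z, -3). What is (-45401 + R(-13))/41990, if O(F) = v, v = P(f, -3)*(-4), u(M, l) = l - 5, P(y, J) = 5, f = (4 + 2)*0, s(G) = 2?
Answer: -136199/125970 ≈ -1.0812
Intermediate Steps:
f = 0 (f = 6*0 = 0)
u(M, l) = -5 + l
v = -20 (v = 5*(-4) = -20)
O(F) = -20
j(D, z) = 4/3 (j(D, z) = -(-5 - 3)/6 = -⅙*(-8) = 4/3)
R(q) = 4/3
(-45401 + R(-13))/41990 = (-45401 + 4/3)/41990 = -136199/3*1/41990 = -136199/125970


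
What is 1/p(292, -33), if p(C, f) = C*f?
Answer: -1/9636 ≈ -0.00010378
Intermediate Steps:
1/p(292, -33) = 1/(292*(-33)) = 1/(-9636) = -1/9636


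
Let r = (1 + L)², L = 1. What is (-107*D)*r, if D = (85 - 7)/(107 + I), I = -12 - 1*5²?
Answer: -16692/35 ≈ -476.91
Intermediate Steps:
I = -37 (I = -12 - 1*25 = -12 - 25 = -37)
r = 4 (r = (1 + 1)² = 2² = 4)
D = 39/35 (D = (85 - 7)/(107 - 37) = 78/70 = 78*(1/70) = 39/35 ≈ 1.1143)
(-107*D)*r = -107*39/35*4 = -4173/35*4 = -16692/35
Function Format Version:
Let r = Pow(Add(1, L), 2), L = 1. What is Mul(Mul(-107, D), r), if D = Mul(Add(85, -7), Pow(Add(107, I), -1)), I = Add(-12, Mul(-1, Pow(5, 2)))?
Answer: Rational(-16692, 35) ≈ -476.91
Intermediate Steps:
I = -37 (I = Add(-12, Mul(-1, 25)) = Add(-12, -25) = -37)
r = 4 (r = Pow(Add(1, 1), 2) = Pow(2, 2) = 4)
D = Rational(39, 35) (D = Mul(Add(85, -7), Pow(Add(107, -37), -1)) = Mul(78, Pow(70, -1)) = Mul(78, Rational(1, 70)) = Rational(39, 35) ≈ 1.1143)
Mul(Mul(-107, D), r) = Mul(Mul(-107, Rational(39, 35)), 4) = Mul(Rational(-4173, 35), 4) = Rational(-16692, 35)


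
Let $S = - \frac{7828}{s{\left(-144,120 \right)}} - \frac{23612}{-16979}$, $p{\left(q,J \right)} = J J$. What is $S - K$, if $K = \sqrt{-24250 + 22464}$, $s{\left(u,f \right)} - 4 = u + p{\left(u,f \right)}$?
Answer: $\frac{50948877}{60530135} - i \sqrt{1786} \approx 0.84171 - 42.261 i$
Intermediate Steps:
$p{\left(q,J \right)} = J^{2}$
$s{\left(u,f \right)} = 4 + u + f^{2}$ ($s{\left(u,f \right)} = 4 + \left(u + f^{2}\right) = 4 + u + f^{2}$)
$K = i \sqrt{1786}$ ($K = \sqrt{-1786} = i \sqrt{1786} \approx 42.261 i$)
$S = \frac{50948877}{60530135}$ ($S = - \frac{7828}{4 - 144 + 120^{2}} - \frac{23612}{-16979} = - \frac{7828}{4 - 144 + 14400} - - \frac{23612}{16979} = - \frac{7828}{14260} + \frac{23612}{16979} = \left(-7828\right) \frac{1}{14260} + \frac{23612}{16979} = - \frac{1957}{3565} + \frac{23612}{16979} = \frac{50948877}{60530135} \approx 0.84171$)
$S - K = \frac{50948877}{60530135} - i \sqrt{1786}$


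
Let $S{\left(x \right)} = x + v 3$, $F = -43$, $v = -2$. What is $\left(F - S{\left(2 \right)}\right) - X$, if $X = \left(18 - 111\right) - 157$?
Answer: $211$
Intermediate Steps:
$S{\left(x \right)} = -6 + x$ ($S{\left(x \right)} = x - 6 = -6 + x$)
$X = -250$ ($X = -93 - 157 = -250$)
$\left(F - S{\left(2 \right)}\right) - X = \left(-43 - \left(-6 + 2\right)\right) - -250 = \left(-43 - -4\right) + 250 = \left(-43 + 4\right) + 250 = -39 + 250 = 211$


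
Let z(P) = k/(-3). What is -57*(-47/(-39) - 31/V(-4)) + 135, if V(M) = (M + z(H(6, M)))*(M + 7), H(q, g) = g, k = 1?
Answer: -905/13 ≈ -69.615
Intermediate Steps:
z(P) = -1/3 (z(P) = 1/(-3) = 1*(-1/3) = -1/3)
V(M) = (7 + M)*(-1/3 + M) (V(M) = (M - 1/3)*(M + 7) = (-1/3 + M)*(7 + M) = (7 + M)*(-1/3 + M))
-57*(-47/(-39) - 31/V(-4)) + 135 = -57*(-47/(-39) - 31/(-7/3 + (-4)**2 + (20/3)*(-4))) + 135 = -57*(-47*(-1/39) - 31/(-7/3 + 16 - 80/3)) + 135 = -57*(47/39 - 31/(-13)) + 135 = -57*(47/39 - 31*(-1/13)) + 135 = -57*(47/39 + 31/13) + 135 = -57*140/39 + 135 = -2660/13 + 135 = -905/13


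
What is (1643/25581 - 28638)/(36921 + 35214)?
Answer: -146517407/369057087 ≈ -0.39700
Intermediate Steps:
(1643/25581 - 28638)/(36921 + 35214) = (1643*(1/25581) - 28638)/72135 = (1643/25581 - 28638)*(1/72135) = -732587035/25581*1/72135 = -146517407/369057087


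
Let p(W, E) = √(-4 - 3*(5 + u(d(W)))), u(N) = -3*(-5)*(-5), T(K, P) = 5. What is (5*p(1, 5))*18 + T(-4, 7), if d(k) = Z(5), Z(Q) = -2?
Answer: 5 + 90*√206 ≈ 1296.7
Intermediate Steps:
d(k) = -2
u(N) = -75 (u(N) = 15*(-5) = -75)
p(W, E) = √206 (p(W, E) = √(-4 - 3*(5 - 75)) = √(-4 - 3*(-70)) = √(-4 + 210) = √206)
(5*p(1, 5))*18 + T(-4, 7) = (5*√206)*18 + 5 = 90*√206 + 5 = 5 + 90*√206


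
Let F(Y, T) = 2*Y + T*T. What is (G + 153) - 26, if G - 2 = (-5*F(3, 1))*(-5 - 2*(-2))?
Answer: 164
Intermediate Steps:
F(Y, T) = T² + 2*Y (F(Y, T) = 2*Y + T² = T² + 2*Y)
G = 37 (G = 2 + (-5*(1² + 2*3))*(-5 - 2*(-2)) = 2 + (-5*(1 + 6))*(-5 + 4) = 2 - 5*7*(-1) = 2 - 35*(-1) = 2 + 35 = 37)
(G + 153) - 26 = (37 + 153) - 26 = 190 - 26 = 164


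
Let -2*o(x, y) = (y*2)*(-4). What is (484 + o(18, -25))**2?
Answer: 147456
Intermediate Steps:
o(x, y) = 4*y (o(x, y) = -y*2*(-4)/2 = -2*y*(-4)/2 = -(-4)*y = 4*y)
(484 + o(18, -25))**2 = (484 + 4*(-25))**2 = (484 - 100)**2 = 384**2 = 147456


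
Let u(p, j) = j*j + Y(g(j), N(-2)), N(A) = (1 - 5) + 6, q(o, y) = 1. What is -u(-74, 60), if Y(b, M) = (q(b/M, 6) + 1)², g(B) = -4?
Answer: -3604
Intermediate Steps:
N(A) = 2 (N(A) = -4 + 6 = 2)
Y(b, M) = 4 (Y(b, M) = (1 + 1)² = 2² = 4)
u(p, j) = 4 + j² (u(p, j) = j*j + 4 = j² + 4 = 4 + j²)
-u(-74, 60) = -(4 + 60²) = -(4 + 3600) = -1*3604 = -3604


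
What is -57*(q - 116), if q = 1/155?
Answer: 1024803/155 ≈ 6611.6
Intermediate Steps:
q = 1/155 ≈ 0.0064516
-57*(q - 116) = -57*(1/155 - 116) = -57*(-17979/155) = 1024803/155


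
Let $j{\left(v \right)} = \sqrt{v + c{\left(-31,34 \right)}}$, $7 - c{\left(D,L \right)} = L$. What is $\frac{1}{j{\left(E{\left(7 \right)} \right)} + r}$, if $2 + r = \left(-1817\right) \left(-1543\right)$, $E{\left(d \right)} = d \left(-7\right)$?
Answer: $\frac{2803629}{7860335569717} - \frac{2 i \sqrt{19}}{7860335569717} \approx 3.5668 \cdot 10^{-7} - 1.1091 \cdot 10^{-12} i$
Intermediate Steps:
$c{\left(D,L \right)} = 7 - L$
$E{\left(d \right)} = - 7 d$
$j{\left(v \right)} = \sqrt{-27 + v}$ ($j{\left(v \right)} = \sqrt{v + \left(7 - 34\right)} = \sqrt{v - 27} = \sqrt{-27 + v}$)
$r = 2803629$ ($r = -2 - -2803631 = -2 + 2803631 = 2803629$)
$\frac{1}{j{\left(E{\left(7 \right)} \right)} + r} = \frac{1}{\sqrt{-27 - 49} + 2803629} = \frac{1}{\sqrt{-76} + 2803629} = \frac{1}{2 i \sqrt{19} + 2803629} = \frac{1}{2803629 + 2 i \sqrt{19}}$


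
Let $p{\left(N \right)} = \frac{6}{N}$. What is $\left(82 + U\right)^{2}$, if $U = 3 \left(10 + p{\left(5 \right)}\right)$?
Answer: $\frac{334084}{25} \approx 13363.0$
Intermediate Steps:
$U = \frac{168}{5}$ ($U = 3 \left(10 + \frac{6}{5}\right) = 3 \cdot \frac{56}{5} = \frac{168}{5} \approx 33.6$)
$\left(82 + U\right)^{2} = \left(82 + \frac{168}{5}\right)^{2} = \left(\frac{578}{5}\right)^{2} = \frac{334084}{25}$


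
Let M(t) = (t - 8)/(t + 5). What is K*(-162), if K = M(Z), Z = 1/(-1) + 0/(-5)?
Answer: 729/2 ≈ 364.50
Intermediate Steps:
Z = -1 (Z = 1*(-1) + 0*(-1/5) = -1 + 0 = -1)
M(t) = (-8 + t)/(5 + t)
K = -9/4 (K = (-8 - 1)/(5 - 1) = -9/4 ≈ -2.2500)
K*(-162) = -9/4*(-162) = 729/2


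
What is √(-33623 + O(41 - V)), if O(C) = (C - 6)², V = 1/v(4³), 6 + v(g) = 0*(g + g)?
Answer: I*√1165907/6 ≈ 179.96*I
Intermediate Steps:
v(g) = -6 (v(g) = -6 + 0*(g + g) = -6 + 0*(2*g) = -6 + 0 = -6)
V = -⅙ (V = 1/(-6) = -⅙ ≈ -0.16667)
O(C) = (-6 + C)²
√(-33623 + O(41 - V)) = √(-33623 + (-6 + (41 - 1*(-⅙)))²) = √(-33623 + (-6 + (41 + ⅙))²) = √(-33623 + (-6 + 247/6)²) = √(-33623 + (211/6)²) = √(-33623 + 44521/36) = √(-1165907/36) = I*√1165907/6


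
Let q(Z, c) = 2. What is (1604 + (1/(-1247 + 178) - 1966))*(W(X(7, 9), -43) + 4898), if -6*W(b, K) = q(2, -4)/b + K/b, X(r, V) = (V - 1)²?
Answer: -242619450889/136832 ≈ -1.7731e+6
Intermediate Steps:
X(r, V) = (-1 + V)²
W(b, K) = -1/(3*b) - K/(6*b) (W(b, K) = -(2/b + K/b)/6 = -1/(3*b) - K/(6*b))
(1604 + (1/(-1247 + 178) - 1966))*(W(X(7, 9), -43) + 4898) = (1604 + (1/(-1247 + 178) - 1966))*((-2 - 1*(-43))/(6*((-1 + 9)²)) + 4898) = (1604 + (1/(-1069) - 1966))*((-2 + 43)/(6*(8²)) + 4898) = (1604 + (-1/1069 - 1966))*((⅙)*41/64 + 4898) = (1604 - 2101655/1069)*((⅙)*(1/64)*41 + 4898) = -386979*(41/384 + 4898)/1069 = -386979/1069*1880873/384 = -242619450889/136832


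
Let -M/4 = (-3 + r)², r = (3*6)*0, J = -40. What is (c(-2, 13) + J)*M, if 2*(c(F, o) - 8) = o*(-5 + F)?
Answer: 2790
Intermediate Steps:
r = 0 (r = 18*0 = 0)
c(F, o) = 8 + o*(-5 + F)/2 (c(F, o) = 8 + (o*(-5 + F))/2 = 8 + o*(-5 + F)/2)
M = -36 (M = -4*(-3 + 0)² = -4*(-3)² = -4*9 = -36)
(c(-2, 13) + J)*M = ((8 - 5/2*13 + (½)*(-2)*13) - 40)*(-36) = ((8 - 65/2 - 13) - 40)*(-36) = (-75/2 - 40)*(-36) = -155/2*(-36) = 2790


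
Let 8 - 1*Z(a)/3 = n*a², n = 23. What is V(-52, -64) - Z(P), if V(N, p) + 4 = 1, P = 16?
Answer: 17637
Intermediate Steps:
Z(a) = 24 - 69*a²
V(N, p) = -3 (V(N, p) = -4 + 1 = -3)
V(-52, -64) - Z(P) = -3 - (24 - 69*16²) = -3 - (24 - 69*256) = -3 - (24 - 17664) = -3 - 1*(-17640) = -3 + 17640 = 17637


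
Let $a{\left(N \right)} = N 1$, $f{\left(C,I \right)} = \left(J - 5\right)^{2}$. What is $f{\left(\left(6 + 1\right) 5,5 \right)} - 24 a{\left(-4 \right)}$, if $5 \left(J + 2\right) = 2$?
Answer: $\frac{3489}{25} \approx 139.56$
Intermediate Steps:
$J = - \frac{8}{5}$ ($J = -2 + \frac{1}{5} \cdot 2 = -2 + \frac{2}{5} = - \frac{8}{5} \approx -1.6$)
$f{\left(C,I \right)} = \frac{1089}{25}$ ($f{\left(C,I \right)} = \left(- \frac{8}{5} - 5\right)^{2} = \left(- \frac{33}{5}\right)^{2} = \frac{1089}{25}$)
$a{\left(N \right)} = N$
$f{\left(\left(6 + 1\right) 5,5 \right)} - 24 a{\left(-4 \right)} = \frac{1089}{25} - -96 = \frac{1089}{25} + 96 = \frac{3489}{25}$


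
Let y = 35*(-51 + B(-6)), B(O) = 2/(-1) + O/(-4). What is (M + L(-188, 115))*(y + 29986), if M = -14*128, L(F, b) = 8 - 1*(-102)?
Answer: -47404647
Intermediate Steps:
L(F, b) = 110 (L(F, b) = 8 + 102 = 110)
M = -1792
B(O) = -2 - O/4 (B(O) = 2*(-1) + O*(-1/4) = -2 - O/4)
y = -3605/2 (y = 35*(-51 + (-2 - 1/4*(-6))) = 35*(-51 + (-2 + 3/2)) = 35*(-51 - 1/2) = 35*(-103/2) = -3605/2 ≈ -1802.5)
(M + L(-188, 115))*(y + 29986) = (-1792 + 110)*(-3605/2 + 29986) = -1682*56367/2 = -47404647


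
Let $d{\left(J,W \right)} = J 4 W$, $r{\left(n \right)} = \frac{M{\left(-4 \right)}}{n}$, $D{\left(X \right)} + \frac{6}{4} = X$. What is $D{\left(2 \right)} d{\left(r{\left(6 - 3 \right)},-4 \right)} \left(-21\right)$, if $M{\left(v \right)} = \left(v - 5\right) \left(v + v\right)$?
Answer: $4032$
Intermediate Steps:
$D{\left(X \right)} = - \frac{3}{2} + X$
$M{\left(v \right)} = 2 v \left(-5 + v\right)$ ($M{\left(v \right)} = \left(-5 + v\right) 2 v = 2 v \left(-5 + v\right)$)
$r{\left(n \right)} = \frac{72}{n}$ ($r{\left(n \right)} = \frac{2 \left(-4\right) \left(-5 - 4\right)}{n} = \frac{2 \left(-4\right) \left(-9\right)}{n} = \frac{72}{n}$)
$d{\left(J,W \right)} = 4 J W$
$D{\left(2 \right)} d{\left(r{\left(6 - 3 \right)},-4 \right)} \left(-21\right) = \left(- \frac{3}{2} + 2\right) 4 \frac{72}{6 - 3} \left(-4\right) \left(-21\right) = \frac{4 \frac{72}{6 - 3} \left(-4\right)}{2} \left(-21\right) = \frac{4 \cdot \frac{72}{3} \left(-4\right)}{2} \left(-21\right) = \frac{4 \cdot 72 \cdot \frac{1}{3} \left(-4\right)}{2} \left(-21\right) = \frac{4 \cdot 24 \left(-4\right)}{2} \left(-21\right) = \frac{1}{2} \left(-384\right) \left(-21\right) = \left(-192\right) \left(-21\right) = 4032$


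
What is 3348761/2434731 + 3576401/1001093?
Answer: 927691967608/187491704691 ≈ 4.9479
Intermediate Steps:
3348761/2434731 + 3576401/1001093 = 3348761*(1/2434731) + 3576401*(1/1001093) = 257597/187287 + 3576401/1001093 = 927691967608/187491704691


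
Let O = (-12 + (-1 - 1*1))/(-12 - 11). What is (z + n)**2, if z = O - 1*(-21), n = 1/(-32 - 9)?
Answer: 414285316/889249 ≈ 465.88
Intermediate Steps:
O = 14/23 (O = (-12 + (-1 - 1))/(-23) = (-12 - 2)*(-1/23) = -14*(-1/23) = 14/23 ≈ 0.60870)
n = -1/41 (n = 1/(-41) = -1/41 ≈ -0.024390)
z = 497/23 (z = 14/23 - 1*(-21) = 14/23 + 21 = 497/23 ≈ 21.609)
(z + n)**2 = (497/23 - 1/41)**2 = (20354/943)**2 = 414285316/889249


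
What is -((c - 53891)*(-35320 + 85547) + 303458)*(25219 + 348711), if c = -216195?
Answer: 5072474896511520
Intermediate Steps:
-((c - 53891)*(-35320 + 85547) + 303458)*(25219 + 348711) = -((-216195 - 53891)*(-35320 + 85547) + 303458)*(25219 + 348711) = -(-270086*50227 + 303458)*373930 = -(-13565609522 + 303458)*373930 = -(-13565306064)*373930 = -1*(-5072474896511520) = 5072474896511520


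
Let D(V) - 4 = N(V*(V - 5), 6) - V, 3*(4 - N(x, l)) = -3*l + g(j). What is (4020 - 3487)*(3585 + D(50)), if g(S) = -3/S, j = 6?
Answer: 11350235/6 ≈ 1.8917e+6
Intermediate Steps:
N(x, l) = 25/6 + l (N(x, l) = 4 - (-3*l - 3/6)/3 = 4 - (-3*l - 3*⅙)/3 = 4 - (-3*l - ½)/3 = 4 - (-½ - 3*l)/3 = 4 + (⅙ + l) = 25/6 + l)
D(V) = 85/6 - V (D(V) = 4 + ((25/6 + 6) - V) = 4 + (61/6 - V) = 85/6 - V)
(4020 - 3487)*(3585 + D(50)) = (4020 - 3487)*(3585 + (85/6 - 1*50)) = 533*(3585 + (85/6 - 50)) = 533*(3585 - 215/6) = 533*(21295/6) = 11350235/6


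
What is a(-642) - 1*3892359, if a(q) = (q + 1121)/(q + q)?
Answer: -4997789435/1284 ≈ -3.8924e+6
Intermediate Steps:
a(q) = (1121 + q)/(2*q) (a(q) = (1121 + q)/((2*q)) = (1121 + q)*(1/(2*q)) = (1121 + q)/(2*q))
a(-642) - 1*3892359 = (½)*(1121 - 642)/(-642) - 1*3892359 = (½)*(-1/642)*479 - 3892359 = -479/1284 - 3892359 = -4997789435/1284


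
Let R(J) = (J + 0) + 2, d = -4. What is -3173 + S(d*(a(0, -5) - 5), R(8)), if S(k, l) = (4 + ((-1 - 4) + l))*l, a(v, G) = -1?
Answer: -3083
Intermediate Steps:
R(J) = 2 + J (R(J) = J + 2 = 2 + J)
S(k, l) = l*(-1 + l) (S(k, l) = (4 + (-5 + l))*l = (-1 + l)*l = l*(-1 + l))
-3173 + S(d*(a(0, -5) - 5), R(8)) = -3173 + (2 + 8)*(-1 + (2 + 8)) = -3173 + 10*(-1 + 10) = -3173 + 10*9 = -3173 + 90 = -3083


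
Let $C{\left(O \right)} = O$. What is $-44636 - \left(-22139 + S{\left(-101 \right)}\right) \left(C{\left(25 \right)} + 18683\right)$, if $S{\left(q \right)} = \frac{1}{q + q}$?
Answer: $\frac{41827318730}{101} \approx 4.1413 \cdot 10^{8}$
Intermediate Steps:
$S{\left(q \right)} = \frac{1}{2 q}$
$-44636 - \left(-22139 + S{\left(-101 \right)}\right) \left(C{\left(25 \right)} + 18683\right) = -44636 - \left(-22139 + \frac{1}{2 \left(-101\right)}\right) \left(25 + 18683\right) = -44636 - \left(-22139 + \frac{1}{2} \left(- \frac{1}{101}\right)\right) 18708 = -44636 - \left(-22139 - \frac{1}{202}\right) 18708 = -44636 - \left(- \frac{4472079}{202}\right) 18708 = -44636 - - \frac{41831826966}{101} = -44636 + \frac{41831826966}{101} = \frac{41827318730}{101}$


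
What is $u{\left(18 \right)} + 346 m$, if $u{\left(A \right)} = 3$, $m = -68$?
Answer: $-23525$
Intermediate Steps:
$u{\left(18 \right)} + 346 m = 3 + 346 \left(-68\right) = 3 - 23528 = -23525$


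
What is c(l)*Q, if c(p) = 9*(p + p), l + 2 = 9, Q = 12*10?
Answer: 15120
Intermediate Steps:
Q = 120
l = 7 (l = -2 + 9 = 7)
c(p) = 18*p (c(p) = 9*(2*p) = 18*p)
c(l)*Q = (18*7)*120 = 126*120 = 15120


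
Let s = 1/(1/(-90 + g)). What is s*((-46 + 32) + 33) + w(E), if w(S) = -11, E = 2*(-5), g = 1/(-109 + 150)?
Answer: -70542/41 ≈ -1720.5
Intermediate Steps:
g = 1/41 ≈ 0.024390
E = -10
s = -3689/41 (s = 1/(1/(-90 + 1/41)) = 1/(1/(-3689/41)) = 1/(-41/3689) = -3689/41 ≈ -89.976)
s*((-46 + 32) + 33) + w(E) = -3689*((-46 + 32) + 33)/41 - 11 = -3689*(-14 + 33)/41 - 11 = -3689/41*19 - 11 = -70091/41 - 11 = -70542/41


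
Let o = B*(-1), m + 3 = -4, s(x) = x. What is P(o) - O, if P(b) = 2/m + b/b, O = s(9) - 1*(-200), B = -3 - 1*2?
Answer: -1458/7 ≈ -208.29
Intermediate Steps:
B = -5 (B = -3 - 2 = -5)
m = -7 (m = -3 - 4 = -7)
o = 5 (o = -5*(-1) = 5)
O = 209 (O = 9 - 1*(-200) = 9 + 200 = 209)
P(b) = 5/7 (P(b) = 2/(-7) + b/b = 2*(-⅐) + 1 = -2/7 + 1 = 5/7)
P(o) - O = 5/7 - 1*209 = 5/7 - 209 = -1458/7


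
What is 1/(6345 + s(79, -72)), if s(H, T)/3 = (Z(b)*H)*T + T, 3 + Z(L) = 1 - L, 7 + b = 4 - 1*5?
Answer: -1/96255 ≈ -1.0389e-5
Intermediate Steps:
b = -8 (b = -7 + (4 - 1*5) = -7 + (4 - 5) = -7 - 1 = -8)
Z(L) = -2 - L (Z(L) = -3 + (1 - L) = -2 - L)
s(H, T) = 3*T + 18*H*T (s(H, T) = 3*(((-2 - 1*(-8))*H)*T + T) = 3*(((-2 + 8)*H)*T + T) = 3*((6*H)*T + T) = 3*(6*H*T + T) = 3*(T + 6*H*T) = 3*T + 18*H*T)
1/(6345 + s(79, -72)) = 1/(6345 + 3*(-72)*(1 + 6*79)) = 1/(6345 + 3*(-72)*(1 + 474)) = 1/(6345 + 3*(-72)*475) = 1/(6345 - 102600) = 1/(-96255) = -1/96255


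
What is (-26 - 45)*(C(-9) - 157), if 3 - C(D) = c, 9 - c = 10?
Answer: 10863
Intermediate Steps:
c = -1 (c = 9 - 1*10 = 9 - 10 = -1)
C(D) = 4 (C(D) = 3 - 1*(-1) = 3 + 1 = 4)
(-26 - 45)*(C(-9) - 157) = (-26 - 45)*(4 - 157) = -71*(-153) = 10863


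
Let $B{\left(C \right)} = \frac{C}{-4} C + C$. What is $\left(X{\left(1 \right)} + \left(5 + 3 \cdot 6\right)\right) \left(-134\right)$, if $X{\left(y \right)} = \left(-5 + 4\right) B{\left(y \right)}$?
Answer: $- \frac{5963}{2} \approx -2981.5$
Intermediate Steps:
$B{\left(C \right)} = C - \frac{C^{2}}{4}$ ($B{\left(C \right)} = C \left(- \frac{1}{4}\right) C + C = - \frac{C}{4} C + C = - \frac{C^{2}}{4} + C = C - \frac{C^{2}}{4}$)
$X{\left(y \right)} = - \frac{y \left(4 - y\right)}{4}$ ($X{\left(y \right)} = \left(-5 + 4\right) \frac{y \left(4 - y\right)}{4} = - \frac{y \left(4 - y\right)}{4}$)
$\left(X{\left(1 \right)} + \left(5 + 3 \cdot 6\right)\right) \left(-134\right) = \left(\frac{1}{4} \cdot 1 \left(-4 + 1\right) + \left(5 + 3 \cdot 6\right)\right) \left(-134\right) = \left(\frac{1}{4} \cdot 1 \left(-3\right) + \left(5 + 18\right)\right) \left(-134\right) = \left(- \frac{3}{4} + 23\right) \left(-134\right) = \frac{89}{4} \left(-134\right) = - \frac{5963}{2}$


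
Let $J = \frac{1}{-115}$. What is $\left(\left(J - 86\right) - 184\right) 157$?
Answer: $- \frac{4875007}{115} \approx -42391.0$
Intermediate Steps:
$J = - \frac{1}{115} \approx -0.0086956$
$\left(\left(J - 86\right) - 184\right) 157 = \left(\left(- \frac{1}{115} - 86\right) - 184\right) 157 = \left(- \frac{9891}{115} - 184\right) 157 = \left(- \frac{31051}{115}\right) 157 = - \frac{4875007}{115}$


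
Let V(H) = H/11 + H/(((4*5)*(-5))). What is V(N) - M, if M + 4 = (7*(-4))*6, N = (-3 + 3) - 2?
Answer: 94511/550 ≈ 171.84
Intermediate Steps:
N = -2 (N = 0 - 2 = -2)
V(H) = 89*H/1100 (V(H) = H*(1/11) + H/((20*(-5))) = H/11 + H/(-100) = H/11 + H*(-1/100) = H/11 - H/100 = 89*H/1100)
M = -172 (M = -4 + (7*(-4))*6 = -4 - 28*6 = -4 - 168 = -172)
V(N) - M = (89/1100)*(-2) - 1*(-172) = -89/550 + 172 = 94511/550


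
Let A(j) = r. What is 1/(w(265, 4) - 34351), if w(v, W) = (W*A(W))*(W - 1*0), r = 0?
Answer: -1/34351 ≈ -2.9111e-5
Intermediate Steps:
A(j) = 0
w(v, W) = 0 (w(v, W) = (W*0)*(W - 1*0) = 0*(W + 0) = 0*W = 0)
1/(w(265, 4) - 34351) = 1/(0 - 34351) = 1/(-34351) = -1/34351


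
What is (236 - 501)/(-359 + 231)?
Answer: 265/128 ≈ 2.0703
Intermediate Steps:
(236 - 501)/(-359 + 231) = -265/(-128) = -265*(-1/128) = 265/128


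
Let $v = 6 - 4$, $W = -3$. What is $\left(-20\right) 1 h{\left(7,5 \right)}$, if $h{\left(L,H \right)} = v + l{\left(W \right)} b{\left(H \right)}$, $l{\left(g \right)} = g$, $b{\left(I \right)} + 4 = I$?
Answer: $20$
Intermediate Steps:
$v = 2$
$b{\left(I \right)} = -4 + I$
$h{\left(L,H \right)} = 14 - 3 H$ ($h{\left(L,H \right)} = 2 - 3 \left(-4 + H\right) = 2 - \left(-12 + 3 H\right) = 14 - 3 H$)
$\left(-20\right) 1 h{\left(7,5 \right)} = \left(-20\right) 1 \left(14 - 15\right) = - 20 \left(14 - 15\right) = \left(-20\right) \left(-1\right) = 20$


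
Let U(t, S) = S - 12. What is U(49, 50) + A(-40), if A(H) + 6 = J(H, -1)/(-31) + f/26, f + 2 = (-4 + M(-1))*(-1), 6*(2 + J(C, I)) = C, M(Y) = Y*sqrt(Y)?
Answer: 39119/1209 + I/26 ≈ 32.357 + 0.038462*I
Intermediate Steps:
M(Y) = Y**(3/2)
J(C, I) = -2 + C/6
f = 2 + I (f = -2 + (-4 + (-1)**(3/2))*(-1) = -2 + (-4 - I)*(-1) = -2 + (4 + I) = 2 + I ≈ 2.0 + 1.0*I)
A(H) = -2361/403 - H/186 + I/26 (A(H) = -6 + ((-2 + H/6)/(-31) + (2 + I)/26) = -6 + ((-2 + H/6)*(-1/31) + (2 + I)*(1/26)) = -6 + ((2/31 - H/186) + (1/13 + I/26)) = -6 + (57/403 - H/186 + I/26) = -2361/403 - H/186 + I/26)
U(t, S) = -12 + S
U(49, 50) + A(-40) = (-12 + 50) + (-2361/403 - 1/186*(-40) + I/26) = 38 + (-2361/403 + 20/93 + I/26) = 38 + (-6823/1209 + I/26) = 39119/1209 + I/26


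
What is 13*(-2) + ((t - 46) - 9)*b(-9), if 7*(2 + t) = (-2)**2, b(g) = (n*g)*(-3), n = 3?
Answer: -32177/7 ≈ -4596.7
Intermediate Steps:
b(g) = -9*g (b(g) = (3*g)*(-3) = -9*g)
t = -10/7 (t = -2 + (1/7)*(-2)**2 = -2 + (1/7)*4 = -2 + 4/7 = -10/7 ≈ -1.4286)
13*(-2) + ((t - 46) - 9)*b(-9) = 13*(-2) + ((-10/7 - 46) - 9)*(-9*(-9)) = -26 + (-332/7 - 9)*81 = -26 - 395/7*81 = -26 - 31995/7 = -32177/7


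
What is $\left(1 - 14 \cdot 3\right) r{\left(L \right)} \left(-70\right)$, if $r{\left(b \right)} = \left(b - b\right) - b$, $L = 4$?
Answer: $-11480$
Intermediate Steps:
$r{\left(b \right)} = - b$ ($r{\left(b \right)} = 0 - b = - b$)
$\left(1 - 14 \cdot 3\right) r{\left(L \right)} \left(-70\right) = \left(1 - 14 \cdot 3\right) \left(\left(-1\right) 4\right) \left(-70\right) = \left(1 - 42\right) \left(-4\right) \left(-70\right) = \left(-41\right) \left(-4\right) \left(-70\right) = 164 \left(-70\right) = -11480$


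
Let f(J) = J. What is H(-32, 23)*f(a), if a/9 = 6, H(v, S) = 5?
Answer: 270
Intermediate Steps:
a = 54 (a = 9*6 = 54)
H(-32, 23)*f(a) = 5*54 = 270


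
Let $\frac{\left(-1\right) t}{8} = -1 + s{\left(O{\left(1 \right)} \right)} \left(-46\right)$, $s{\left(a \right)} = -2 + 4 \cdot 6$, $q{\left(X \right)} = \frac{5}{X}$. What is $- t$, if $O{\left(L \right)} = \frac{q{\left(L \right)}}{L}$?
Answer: $-8104$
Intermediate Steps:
$O{\left(L \right)} = \frac{5}{L^{2}}$ ($O{\left(L \right)} = \frac{5 \frac{1}{L}}{L} = \frac{5}{L^{2}}$)
$s{\left(a \right)} = 22$ ($s{\left(a \right)} = -2 + 24 = 22$)
$t = 8104$ ($t = - 8 \left(-1 + 22 \left(-46\right)\right) = - 8 \left(-1 - 1012\right) = \left(-8\right) \left(-1013\right) = 8104$)
$- t = \left(-1\right) 8104 = -8104$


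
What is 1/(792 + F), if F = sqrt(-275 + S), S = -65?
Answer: 198/156901 - I*sqrt(85)/313802 ≈ 0.0012619 - 2.938e-5*I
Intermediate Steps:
F = 2*I*sqrt(85) (F = sqrt(-275 - 65) = sqrt(-340) = 2*I*sqrt(85) ≈ 18.439*I)
1/(792 + F) = 1/(792 + 2*I*sqrt(85))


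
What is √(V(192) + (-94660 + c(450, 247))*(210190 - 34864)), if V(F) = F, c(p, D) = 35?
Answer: 3*I*√1843358062 ≈ 1.288e+5*I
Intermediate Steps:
√(V(192) + (-94660 + c(450, 247))*(210190 - 34864)) = √(192 + (-94660 + 35)*(210190 - 34864)) = √(192 - 94625*175326) = √(192 - 16590222750) = √(-16590222558) = 3*I*√1843358062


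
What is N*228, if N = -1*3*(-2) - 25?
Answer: -4332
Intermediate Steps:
N = -19 (N = -3*(-2) - 25 = 6 - 25 = -19)
N*228 = -19*228 = -4332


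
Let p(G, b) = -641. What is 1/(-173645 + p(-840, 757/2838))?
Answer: -1/174286 ≈ -5.7377e-6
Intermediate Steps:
1/(-173645 + p(-840, 757/2838)) = 1/(-173645 - 641) = 1/(-174286) = -1/174286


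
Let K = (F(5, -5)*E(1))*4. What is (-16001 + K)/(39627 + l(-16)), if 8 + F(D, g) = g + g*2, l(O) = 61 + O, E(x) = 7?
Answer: -16645/39672 ≈ -0.41957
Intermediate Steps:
F(D, g) = -8 + 3*g (F(D, g) = -8 + (g + g*2) = -8 + (g + 2*g) = -8 + 3*g)
K = -644 (K = ((-8 + 3*(-5))*7)*4 = ((-8 - 15)*7)*4 = -23*7*4 = -161*4 = -644)
(-16001 + K)/(39627 + l(-16)) = (-16001 - 644)/(39627 + (61 - 16)) = -16645/(39627 + 45) = -16645/39672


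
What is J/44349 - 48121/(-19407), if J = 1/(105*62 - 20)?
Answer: 1538936369513/620646663230 ≈ 2.4796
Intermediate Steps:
J = 1/6490 (J = 1/(6510 - 20) = 1/6490 ≈ 0.00015408)
J/44349 - 48121/(-19407) = (1/6490)/44349 - 48121/(-19407) = (1/6490)*(1/44349) - 48121*(-1/19407) = 1/287825010 + 48121/19407 = 1538936369513/620646663230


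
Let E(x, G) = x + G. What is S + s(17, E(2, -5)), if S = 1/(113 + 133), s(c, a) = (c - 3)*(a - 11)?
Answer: -48215/246 ≈ -196.00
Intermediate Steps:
E(x, G) = G + x
s(c, a) = (-11 + a)*(-3 + c) (s(c, a) = (-3 + c)*(-11 + a) = (-11 + a)*(-3 + c))
S = 1/246 ≈ 0.0040650
S + s(17, E(2, -5)) = 1/246 + (33 - 11*17 - 3*(-5 + 2) + (-5 + 2)*17) = 1/246 + (33 - 187 - 3*(-3) - 3*17) = 1/246 + (33 - 187 + 9 - 51) = 1/246 - 196 = -48215/246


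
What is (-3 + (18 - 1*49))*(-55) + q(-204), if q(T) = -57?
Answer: 1813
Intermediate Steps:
(-3 + (18 - 1*49))*(-55) + q(-204) = (-3 + (18 - 1*49))*(-55) - 57 = (-3 + (18 - 49))*(-55) - 57 = (-3 - 31)*(-55) - 57 = -34*(-55) - 57 = 1870 - 57 = 1813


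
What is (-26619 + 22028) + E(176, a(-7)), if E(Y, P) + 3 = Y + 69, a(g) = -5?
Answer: -4349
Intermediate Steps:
E(Y, P) = 66 + Y (E(Y, P) = -3 + (Y + 69) = -3 + (69 + Y) = 66 + Y)
(-26619 + 22028) + E(176, a(-7)) = (-26619 + 22028) + (66 + 176) = -4591 + 242 = -4349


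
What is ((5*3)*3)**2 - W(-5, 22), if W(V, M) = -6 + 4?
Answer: 2027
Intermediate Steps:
W(V, M) = -2
((5*3)*3)**2 - W(-5, 22) = ((5*3)*3)**2 - 1*(-2) = (15*3)**2 + 2 = 45**2 + 2 = 2025 + 2 = 2027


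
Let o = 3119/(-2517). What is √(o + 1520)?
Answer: √9621788757/2517 ≈ 38.971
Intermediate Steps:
o = -3119/2517 (o = 3119*(-1/2517) = -3119/2517 ≈ -1.2392)
√(o + 1520) = √(-3119/2517 + 1520) = √(3822721/2517) = √9621788757/2517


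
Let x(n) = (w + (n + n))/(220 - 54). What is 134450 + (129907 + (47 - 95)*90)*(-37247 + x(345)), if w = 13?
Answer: -776394065813/166 ≈ -4.6771e+9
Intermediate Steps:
x(n) = 13/166 + n/83 (x(n) = (13 + (n + n))/(220 - 54) = (13 + 2*n)/166 = (13 + 2*n)*(1/166) = 13/166 + n/83)
134450 + (129907 + (47 - 95)*90)*(-37247 + x(345)) = 134450 + (129907 + (47 - 95)*90)*(-37247 + (13/166 + (1/83)*345)) = 134450 + (129907 - 48*90)*(-37247 + (13/166 + 345/83)) = 134450 + (129907 - 4320)*(-37247 + 703/166) = 134450 + 125587*(-6182299/166) = 134450 - 776416384513/166 = -776394065813/166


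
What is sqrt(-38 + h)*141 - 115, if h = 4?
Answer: -115 + 141*I*sqrt(34) ≈ -115.0 + 822.16*I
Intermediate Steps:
sqrt(-38 + h)*141 - 115 = sqrt(-38 + 4)*141 - 115 = sqrt(-34)*141 - 115 = (I*sqrt(34))*141 - 115 = 141*I*sqrt(34) - 115 = -115 + 141*I*sqrt(34)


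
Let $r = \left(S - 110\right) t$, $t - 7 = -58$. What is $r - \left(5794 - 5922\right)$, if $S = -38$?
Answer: $7676$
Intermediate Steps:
$t = -51$ ($t = 7 - 58 = -51$)
$r = 7548$ ($r = \left(-38 - 110\right) \left(-51\right) = \left(-148\right) \left(-51\right) = 7548$)
$r - \left(5794 - 5922\right) = 7548 - \left(5794 - 5922\right) = 7548 - -128 = 7548 + 128 = 7676$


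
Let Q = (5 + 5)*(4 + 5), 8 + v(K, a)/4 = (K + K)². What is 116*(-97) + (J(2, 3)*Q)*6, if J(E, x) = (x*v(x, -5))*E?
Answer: 351628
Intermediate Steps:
v(K, a) = -32 + 16*K² (v(K, a) = -32 + 4*(K + K)² = -32 + 4*(2*K)² = -32 + 4*(4*K²) = -32 + 16*K²)
J(E, x) = E*x*(-32 + 16*x²) (J(E, x) = (x*(-32 + 16*x²))*E = E*x*(-32 + 16*x²))
Q = 90 (Q = 10*9 = 90)
116*(-97) + (J(2, 3)*Q)*6 = 116*(-97) + ((16*2*3*(-2 + 3²))*90)*6 = -11252 + ((16*2*3*(-2 + 9))*90)*6 = -11252 + ((16*2*3*7)*90)*6 = -11252 + (672*90)*6 = -11252 + 60480*6 = -11252 + 362880 = 351628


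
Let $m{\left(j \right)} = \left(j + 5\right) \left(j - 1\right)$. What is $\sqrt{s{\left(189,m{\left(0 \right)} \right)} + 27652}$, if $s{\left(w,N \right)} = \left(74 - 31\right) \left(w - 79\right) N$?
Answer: $\sqrt{4002} \approx 63.261$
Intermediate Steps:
$m{\left(j \right)} = \left(-1 + j\right) \left(5 + j\right)$ ($m{\left(j \right)} = \left(5 + j\right) \left(-1 + j\right) = \left(-1 + j\right) \left(5 + j\right)$)
$s{\left(w,N \right)} = N \left(-3397 + 43 w\right)$ ($s{\left(w,N \right)} = 43 \left(-79 + w\right) N = \left(-3397 + 43 w\right) N = N \left(-3397 + 43 w\right)$)
$\sqrt{s{\left(189,m{\left(0 \right)} \right)} + 27652} = \sqrt{43 \left(-5 + 0^{2} + 4 \cdot 0\right) \left(-79 + 189\right) + 27652} = \sqrt{43 \left(-5 + 0 + 0\right) 110 + 27652} = \sqrt{43 \left(-5\right) 110 + 27652} = \sqrt{-23650 + 27652} = \sqrt{4002}$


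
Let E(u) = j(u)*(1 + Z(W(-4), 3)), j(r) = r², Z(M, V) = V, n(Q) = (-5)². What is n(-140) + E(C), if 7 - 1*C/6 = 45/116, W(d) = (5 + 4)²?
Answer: 5315626/841 ≈ 6320.6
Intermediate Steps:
W(d) = 81 (W(d) = 9² = 81)
C = 2301/58 (C = 42 - 270/116 = 42 - 6*45/116 = 42 - 135/58 = 2301/58 ≈ 39.672)
n(Q) = 25
E(u) = 4*u² (E(u) = u²*(1 + 3) = u²*4 = 4*u²)
n(-140) + E(C) = 25 + 4*(2301/58)² = 25 + 4*(5294601/3364) = 25 + 5294601/841 = 5315626/841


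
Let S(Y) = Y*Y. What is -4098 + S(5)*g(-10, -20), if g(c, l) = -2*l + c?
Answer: -3348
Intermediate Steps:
S(Y) = Y²
g(c, l) = c - 2*l
-4098 + S(5)*g(-10, -20) = -4098 + 5²*(-10 - 2*(-20)) = -4098 + 25*(-10 + 40) = -4098 + 25*30 = -4098 + 750 = -3348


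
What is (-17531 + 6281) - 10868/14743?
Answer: -165869618/14743 ≈ -11251.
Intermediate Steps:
(-17531 + 6281) - 10868/14743 = -11250 - 10868*1/14743 = -11250 - 10868/14743 = -165869618/14743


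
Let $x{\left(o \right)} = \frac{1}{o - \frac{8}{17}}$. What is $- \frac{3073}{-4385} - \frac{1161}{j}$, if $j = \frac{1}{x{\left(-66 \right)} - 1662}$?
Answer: $\frac{1912253061667}{991010} \approx 1.9296 \cdot 10^{6}$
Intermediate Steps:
$x{\left(o \right)} = \frac{1}{- \frac{8}{17} + o}$ ($x{\left(o \right)} = \frac{1}{o - \frac{8}{17}} = \frac{1}{- \frac{8}{17} + o}$)
$j = - \frac{1130}{1878077}$ ($j = \frac{1}{\frac{17}{-8 + 17 \left(-66\right)} - 1662} = \frac{1}{\frac{17}{-8 - 1122} - 1662} = \frac{1}{\frac{17}{-1130} - 1662} = \frac{1}{17 \left(- \frac{1}{1130}\right) - 1662} = \frac{1}{- \frac{17}{1130} - 1662} = \frac{1}{- \frac{1878077}{1130}} = - \frac{1130}{1878077} \approx -0.00060168$)
$- \frac{3073}{-4385} - \frac{1161}{j} = - \frac{3073}{-4385} - \frac{1161}{- \frac{1130}{1878077}} = \left(-3073\right) \left(- \frac{1}{4385}\right) - - \frac{2180447397}{1130} = \frac{3073}{4385} + \frac{2180447397}{1130} = \frac{1912253061667}{991010}$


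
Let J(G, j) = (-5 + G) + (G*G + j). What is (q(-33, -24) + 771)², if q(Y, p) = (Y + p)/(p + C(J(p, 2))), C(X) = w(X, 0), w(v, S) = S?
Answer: 38278969/64 ≈ 5.9811e+5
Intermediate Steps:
J(G, j) = -5 + G + j + G² (J(G, j) = (-5 + G) + (G² + j) = (-5 + G) + (j + G²) = -5 + G + j + G²)
C(X) = 0
q(Y, p) = (Y + p)/p (q(Y, p) = (Y + p)/(p + 0) = (Y + p)/p)
(q(-33, -24) + 771)² = ((-33 - 24)/(-24) + 771)² = (-1/24*(-57) + 771)² = (19/8 + 771)² = (6187/8)² = 38278969/64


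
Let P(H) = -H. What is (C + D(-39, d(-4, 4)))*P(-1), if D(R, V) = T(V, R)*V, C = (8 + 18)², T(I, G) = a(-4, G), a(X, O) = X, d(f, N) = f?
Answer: 692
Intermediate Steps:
T(I, G) = -4
C = 676 (C = 26² = 676)
D(R, V) = -4*V
(C + D(-39, d(-4, 4)))*P(-1) = (676 - 4*(-4))*(-1*(-1)) = (676 + 16)*1 = 692*1 = 692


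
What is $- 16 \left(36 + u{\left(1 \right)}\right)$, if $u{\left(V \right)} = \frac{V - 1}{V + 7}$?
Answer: $-576$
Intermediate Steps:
$u{\left(V \right)} = \frac{-1 + V}{7 + V}$
$- 16 \left(36 + u{\left(1 \right)}\right) = - 16 \left(36 + \frac{-1 + 1}{7 + 1}\right) = - 16 \left(36 + \frac{1}{8} \cdot 0\right) = - 16 \left(36 + 0\right) = \left(-16\right) 36 = -576$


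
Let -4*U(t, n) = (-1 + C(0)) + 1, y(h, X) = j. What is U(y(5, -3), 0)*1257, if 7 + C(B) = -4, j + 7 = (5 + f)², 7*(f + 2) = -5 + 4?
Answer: 13827/4 ≈ 3456.8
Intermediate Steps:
f = -15/7 (f = -2 + (-5 + 4)/7 = -2 + (⅐)*(-1) = -2 - ⅐ = -15/7 ≈ -2.1429)
j = 57/49 (j = -7 + (5 - 15/7)² = -7 + (20/7)² = -7 + 400/49 = 57/49 ≈ 1.1633)
C(B) = -11 (C(B) = -7 - 4 = -11)
y(h, X) = 57/49
U(t, n) = 11/4 (U(t, n) = -((-1 - 11) + 1)/4 = -(-12 + 1)/4 = -¼*(-11) = 11/4)
U(y(5, -3), 0)*1257 = (11/4)*1257 = 13827/4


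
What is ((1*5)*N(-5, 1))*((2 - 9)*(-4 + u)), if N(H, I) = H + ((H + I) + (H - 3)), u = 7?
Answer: 1785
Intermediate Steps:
N(H, I) = -3 + I + 3*H (N(H, I) = H + ((H + I) + (-3 + H)) = H + (-3 + I + 2*H) = -3 + I + 3*H)
((1*5)*N(-5, 1))*((2 - 9)*(-4 + u)) = ((1*5)*(-3 + 1 + 3*(-5)))*((2 - 9)*(-4 + 7)) = (5*(-3 + 1 - 15))*(-7*3) = (5*(-17))*(-21) = -85*(-21) = 1785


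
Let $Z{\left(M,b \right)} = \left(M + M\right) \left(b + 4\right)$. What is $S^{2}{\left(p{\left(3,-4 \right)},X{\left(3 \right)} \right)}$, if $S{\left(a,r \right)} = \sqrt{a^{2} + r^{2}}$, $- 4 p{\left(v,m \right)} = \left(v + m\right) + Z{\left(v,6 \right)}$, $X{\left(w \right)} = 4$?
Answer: $\frac{3737}{16} \approx 233.56$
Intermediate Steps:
$Z{\left(M,b \right)} = 2 M \left(4 + b\right)$
$p{\left(v,m \right)} = - \frac{21 v}{4} - \frac{m}{4}$ ($p{\left(v,m \right)} = - \frac{\left(v + m\right) + 2 v \left(4 + 6\right)}{4} = - \frac{\left(m + v\right) + 2 v 10}{4} = - \frac{\left(m + v\right) + 20 v}{4} = - \frac{m + 21 v}{4} = - \frac{21 v}{4} - \frac{m}{4}$)
$S^{2}{\left(p{\left(3,-4 \right)},X{\left(3 \right)} \right)} = \left(\sqrt{\left(\left(- \frac{21}{4}\right) 3 - -1\right)^{2} + 4^{2}}\right)^{2} = \left(\sqrt{\left(- \frac{63}{4} + 1\right)^{2} + 16}\right)^{2} = \left(\sqrt{\left(- \frac{59}{4}\right)^{2} + 16}\right)^{2} = \left(\sqrt{\frac{3481}{16} + 16}\right)^{2} = \left(\sqrt{\frac{3737}{16}}\right)^{2} = \left(\frac{\sqrt{3737}}{4}\right)^{2} = \frac{3737}{16}$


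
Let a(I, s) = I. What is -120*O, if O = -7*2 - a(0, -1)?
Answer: 1680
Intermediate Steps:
O = -14 (O = -7*2 - 1*0 = -14 + 0 = -14)
-120*O = -120*(-14) = 1680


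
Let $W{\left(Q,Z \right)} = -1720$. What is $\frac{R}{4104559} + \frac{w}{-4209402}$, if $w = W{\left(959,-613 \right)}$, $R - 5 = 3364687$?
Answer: $\frac{7085200537832}{8638869431859} \approx 0.82015$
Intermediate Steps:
$R = 3364692$ ($R = 5 + 3364687 = 3364692$)
$w = -1720$
$\frac{R}{4104559} + \frac{w}{-4209402} = \frac{3364692}{4104559} - \frac{1720}{-4209402} = 3364692 \cdot \frac{1}{4104559} - - \frac{860}{2104701} = \frac{3364692}{4104559} + \frac{860}{2104701} = \frac{7085200537832}{8638869431859}$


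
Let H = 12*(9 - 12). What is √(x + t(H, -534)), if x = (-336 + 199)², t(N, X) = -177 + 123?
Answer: √18715 ≈ 136.80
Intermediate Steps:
H = -36 (H = 12*(-3) = -36)
t(N, X) = -54
x = 18769 (x = (-137)² = 18769)
√(x + t(H, -534)) = √(18769 - 54) = √18715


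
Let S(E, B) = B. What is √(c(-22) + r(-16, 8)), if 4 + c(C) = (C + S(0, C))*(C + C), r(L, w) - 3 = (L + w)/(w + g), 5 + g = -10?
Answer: √94871/7 ≈ 44.002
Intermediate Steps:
g = -15 (g = -5 - 10 = -15)
r(L, w) = 3 + (L + w)/(-15 + w) (r(L, w) = 3 + (L + w)/(w - 15) = 3 + (L + w)/(-15 + w))
c(C) = -4 + 4*C² (c(C) = -4 + (C + C)*(C + C) = -4 + (2*C)*(2*C) = -4 + 4*C²)
√(c(-22) + r(-16, 8)) = √((-4 + 4*(-22)²) + (-45 - 16 + 4*8)/(-15 + 8)) = √((-4 + 4*484) + (-45 - 16 + 32)/(-7)) = √((-4 + 1936) - ⅐*(-29)) = √(1932 + 29/7) = √(13553/7) = √94871/7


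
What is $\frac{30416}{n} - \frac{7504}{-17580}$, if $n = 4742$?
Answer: $\frac{71287156}{10420545} \approx 6.841$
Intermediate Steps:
$\frac{30416}{n} - \frac{7504}{-17580} = \frac{30416}{4742} - \frac{7504}{-17580} = 30416 \cdot \frac{1}{4742} - - \frac{1876}{4395} = \frac{15208}{2371} + \frac{1876}{4395} = \frac{71287156}{10420545}$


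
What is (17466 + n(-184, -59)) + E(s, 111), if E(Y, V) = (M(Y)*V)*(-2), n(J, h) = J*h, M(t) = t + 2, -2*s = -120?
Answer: 14558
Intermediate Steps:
s = 60 (s = -½*(-120) = 60)
M(t) = 2 + t
E(Y, V) = -2*V*(2 + Y) (E(Y, V) = ((2 + Y)*V)*(-2) = (V*(2 + Y))*(-2) = -2*V*(2 + Y))
(17466 + n(-184, -59)) + E(s, 111) = (17466 - 184*(-59)) - 2*111*(2 + 60) = (17466 + 10856) - 2*111*62 = 28322 - 13764 = 14558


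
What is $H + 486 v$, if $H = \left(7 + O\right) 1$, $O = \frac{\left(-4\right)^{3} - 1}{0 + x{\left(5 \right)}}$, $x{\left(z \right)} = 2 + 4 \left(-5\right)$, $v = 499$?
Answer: $\frac{4365443}{18} \approx 2.4252 \cdot 10^{5}$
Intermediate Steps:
$x{\left(z \right)} = -18$ ($x{\left(z \right)} = 2 - 20 = -18$)
$O = \frac{65}{18}$ ($O = \frac{\left(-4\right)^{3} - 1}{0 - 18} = \frac{-64 - 1}{-18} = \left(-65\right) \left(- \frac{1}{18}\right) = \frac{65}{18} \approx 3.6111$)
$H = \frac{191}{18}$ ($H = \left(7 + \frac{65}{18}\right) 1 = \frac{191}{18} \cdot 1 = \frac{191}{18} \approx 10.611$)
$H + 486 v = \frac{191}{18} + 486 \cdot 499 = \frac{191}{18} + 242514 = \frac{4365443}{18}$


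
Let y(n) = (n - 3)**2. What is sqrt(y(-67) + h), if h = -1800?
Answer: 10*sqrt(31) ≈ 55.678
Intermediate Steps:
y(n) = (-3 + n)**2
sqrt(y(-67) + h) = sqrt((-3 - 67)**2 - 1800) = sqrt((-70)**2 - 1800) = sqrt(4900 - 1800) = sqrt(3100) = 10*sqrt(31)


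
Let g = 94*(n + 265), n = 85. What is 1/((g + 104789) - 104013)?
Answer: 1/33676 ≈ 2.9695e-5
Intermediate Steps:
g = 32900 (g = 94*(85 + 265) = 94*350 = 32900)
1/((g + 104789) - 104013) = 1/((32900 + 104789) - 104013) = 1/(137689 - 104013) = 1/33676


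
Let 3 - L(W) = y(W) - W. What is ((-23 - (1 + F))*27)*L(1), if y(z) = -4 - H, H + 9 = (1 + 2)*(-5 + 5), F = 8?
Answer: 864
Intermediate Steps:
H = -9 (H = -9 + (1 + 2)*(-5 + 5) = -9 + 3*0 = -9 + 0 = -9)
y(z) = 5 (y(z) = -4 - 1*(-9) = -4 + 9 = 5)
L(W) = -2 + W (L(W) = 3 - (5 - W) = 3 + (-5 + W) = -2 + W)
((-23 - (1 + F))*27)*L(1) = ((-23 - (1 + 8))*27)*(-2 + 1) = ((-23 - 1*9)*27)*(-1) = ((-23 - 9)*27)*(-1) = -32*27*(-1) = -864*(-1) = 864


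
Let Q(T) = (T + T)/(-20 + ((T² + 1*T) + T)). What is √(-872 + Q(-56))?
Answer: 10*I*√4918299/751 ≈ 29.53*I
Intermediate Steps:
Q(T) = 2*T/(-20 + T² + 2*T) (Q(T) = (2*T)/(-20 + ((T² + T) + T)) = (2*T)/(-20 + ((T + T²) + T)) = (2*T)/(-20 + (T² + 2*T)) = (2*T)/(-20 + T² + 2*T) = 2*T/(-20 + T² + 2*T))
√(-872 + Q(-56)) = √(-872 + 2*(-56)/(-20 + (-56)² + 2*(-56))) = √(-872 + 2*(-56)/(-20 + 3136 - 112)) = √(-872 + 2*(-56)/3004) = √(-872 + 2*(-56)*(1/3004)) = √(-872 - 28/751) = √(-654900/751) = 10*I*√4918299/751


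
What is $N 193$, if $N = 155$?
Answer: $29915$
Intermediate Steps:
$N 193 = 155 \cdot 193 = 29915$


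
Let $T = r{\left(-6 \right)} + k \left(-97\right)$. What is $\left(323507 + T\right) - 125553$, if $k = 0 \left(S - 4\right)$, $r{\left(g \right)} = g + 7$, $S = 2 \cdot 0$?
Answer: $197955$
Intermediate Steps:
$S = 0$
$r{\left(g \right)} = 7 + g$
$k = 0$ ($k = 0 \left(0 - 4\right) = 0 \left(-4\right) = 0$)
$T = 1$ ($T = \left(7 - 6\right) + 0 \left(-97\right) = 1 + 0 = 1$)
$\left(323507 + T\right) - 125553 = \left(323507 + 1\right) - 125553 = 323508 - 125553 = 197955$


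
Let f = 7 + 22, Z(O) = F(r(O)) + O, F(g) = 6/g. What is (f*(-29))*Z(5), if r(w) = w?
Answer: -26071/5 ≈ -5214.2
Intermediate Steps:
Z(O) = O + 6/O (Z(O) = 6/O + O = O + 6/O)
f = 29
(f*(-29))*Z(5) = (29*(-29))*(5 + 6/5) = -841*(5 + 6*(⅕)) = -841*(5 + 6/5) = -841*31/5 = -26071/5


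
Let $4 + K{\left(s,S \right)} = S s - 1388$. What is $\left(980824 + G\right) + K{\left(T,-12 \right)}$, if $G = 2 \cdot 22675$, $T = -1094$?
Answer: $1037910$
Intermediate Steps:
$K{\left(s,S \right)} = -1392 + S s$ ($K{\left(s,S \right)} = -4 + \left(S s - 1388\right) = -4 + \left(-1388 + S s\right) = -1392 + S s$)
$G = 45350$
$\left(980824 + G\right) + K{\left(T,-12 \right)} = \left(980824 + 45350\right) - -11736 = 1026174 + \left(-1392 + 13128\right) = 1026174 + 11736 = 1037910$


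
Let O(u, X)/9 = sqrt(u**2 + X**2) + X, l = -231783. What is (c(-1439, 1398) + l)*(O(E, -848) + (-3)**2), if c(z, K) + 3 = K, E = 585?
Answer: 1756247724 - 2073492*sqrt(1061329) ≈ -3.7988e+8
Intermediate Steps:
c(z, K) = -3 + K
O(u, X) = 9*X + 9*sqrt(X**2 + u**2) (O(u, X) = 9*(sqrt(u**2 + X**2) + X) = 9*(sqrt(X**2 + u**2) + X) = 9*(X + sqrt(X**2 + u**2)) = 9*X + 9*sqrt(X**2 + u**2))
(c(-1439, 1398) + l)*(O(E, -848) + (-3)**2) = ((-3 + 1398) - 231783)*((9*(-848) + 9*sqrt((-848)**2 + 585**2)) + (-3)**2) = (1395 - 231783)*((-7632 + 9*sqrt(719104 + 342225)) + 9) = -230388*((-7632 + 9*sqrt(1061329)) + 9) = -230388*(-7623 + 9*sqrt(1061329)) = 1756247724 - 2073492*sqrt(1061329)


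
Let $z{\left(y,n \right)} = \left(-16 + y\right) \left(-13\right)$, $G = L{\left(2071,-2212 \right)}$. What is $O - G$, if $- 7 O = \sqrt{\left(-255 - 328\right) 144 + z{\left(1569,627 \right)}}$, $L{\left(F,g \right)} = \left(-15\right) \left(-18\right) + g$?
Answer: $1942 - \frac{i \sqrt{104141}}{7} \approx 1942.0 - 46.101 i$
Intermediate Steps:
$L{\left(F,g \right)} = 270 + g$
$G = -1942$ ($G = 270 - 2212 = -1942$)
$z{\left(y,n \right)} = 208 - 13 y$
$O = - \frac{i \sqrt{104141}}{7}$ ($O = - \frac{\sqrt{\left(-255 - 328\right) 144 + \left(208 - 20397\right)}}{7} = - \frac{\sqrt{\left(-583\right) 144 + \left(208 - 20397\right)}}{7} = - \frac{\sqrt{-83952 - 20189}}{7} = - \frac{\sqrt{-104141}}{7} = - \frac{i \sqrt{104141}}{7} \approx - 46.101 i$)
$O - G = - \frac{i \sqrt{104141}}{7} - -1942 = - \frac{i \sqrt{104141}}{7} + 1942 = 1942 - \frac{i \sqrt{104141}}{7}$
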